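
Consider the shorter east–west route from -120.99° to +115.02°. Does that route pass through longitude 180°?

Yes

Naïve |115.02 − -120.99| = 236.01° > 180°, so the shorter arc goes the other way round — across 180°.
Signed shortest Δλ = ((115.02 − -120.99 + 180) mod 360) − 180 = -123.99°.
Going west by 123.99° from -120.99° passes through 180° before reaching +115.02°.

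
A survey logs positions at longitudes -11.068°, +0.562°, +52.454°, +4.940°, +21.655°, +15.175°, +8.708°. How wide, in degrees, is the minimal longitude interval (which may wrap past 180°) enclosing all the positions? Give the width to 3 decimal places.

Sort the longitudes: -11.068°, +0.562°, +4.940°, +8.708°, +15.175°, +21.655°, +52.454°.
Eastward gaps between consecutive values (wrapping around): 11.630°, 4.378°, 3.768°, 6.467°, 6.480°, 30.799°, 296.478°.
Largest gap = 296.478° ⇒ minimal covering band is its complement: 360° − 296.478° = 63.522°.
Band runs from -11.068° eastward to +52.454°.

63.522°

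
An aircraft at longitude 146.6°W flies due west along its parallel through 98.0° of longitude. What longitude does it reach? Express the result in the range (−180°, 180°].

Start at -146.6°; shift −98.0° → -244.6°.
-244.6° lies outside (−180°, 180°]; add 360° → +115.4°.

115.4°E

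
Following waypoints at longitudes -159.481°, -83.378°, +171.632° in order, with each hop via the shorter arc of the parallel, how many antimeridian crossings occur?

1

Leg 1: -159.481° → -83.378°, shortest Δλ = 76.103° (east) — does not cross 180°.
Leg 2: -83.378° → +171.632°, shortest Δλ = -104.99° (west) — crosses 180°.
Total crossings: 1.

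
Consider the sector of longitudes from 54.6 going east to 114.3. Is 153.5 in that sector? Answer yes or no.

Band width going east from +54.6° to +114.3°: ((114.3 − 54.6) mod 360) = 59.7°.
Offset of +153.5° east of the west edge: ((153.5 − 54.6) mod 360) = 98.9°.
98.9° > 59.7° ⇒ outside.

No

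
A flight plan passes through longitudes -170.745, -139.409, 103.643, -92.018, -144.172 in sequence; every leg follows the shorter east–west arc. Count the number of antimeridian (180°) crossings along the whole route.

2

Leg 1: -170.745° → -139.409°, shortest Δλ = 31.336° (east) — does not cross 180°.
Leg 2: -139.409° → +103.643°, shortest Δλ = -116.948° (west) — crosses 180°.
Leg 3: +103.643° → -92.018°, shortest Δλ = 164.339° (east) — crosses 180°.
Leg 4: -92.018° → -144.172°, shortest Δλ = -52.154° (west) — does not cross 180°.
Total crossings: 2.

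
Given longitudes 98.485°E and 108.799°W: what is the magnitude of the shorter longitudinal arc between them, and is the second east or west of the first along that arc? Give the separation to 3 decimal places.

152.716° east

Raw difference: -108.799 − 98.485 = -207.284°.
Normalise into (−180°, 180°]: -207.284° + 360° = 152.716°.
Positive ⇒ the second point lies to the east; separation 152.716°.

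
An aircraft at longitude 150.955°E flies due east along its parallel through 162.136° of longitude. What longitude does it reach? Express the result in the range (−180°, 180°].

Start at +150.955°; shift +162.136° → +313.091°.
+313.091° lies outside (−180°, 180°]; subtract 360° → -46.909°.

46.909°W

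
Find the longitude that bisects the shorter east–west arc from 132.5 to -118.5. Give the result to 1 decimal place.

-173.0°

Signed shortest Δλ from +132.5° to -118.5° is +109.0°.
Midpoint longitude = +132.5° + (+109.0°)/2 = +132.5° + 54.5° = +187.0°.
Normalise into (−180°, 180°]: -173.0°.
(The naïve average (+132.5 + -118.5)/2 = 7.0° is on the wrong side of the globe.)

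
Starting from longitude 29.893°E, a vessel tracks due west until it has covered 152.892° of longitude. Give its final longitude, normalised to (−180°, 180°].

122.999°W

Start at +29.893°; shift −152.892° → -122.999°.
-122.999° already lies in (−180°, 180°].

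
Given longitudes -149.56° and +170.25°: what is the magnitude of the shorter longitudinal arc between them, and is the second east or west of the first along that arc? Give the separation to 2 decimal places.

40.19° west

Raw difference: 170.25 − -149.56 = 319.81°.
Normalise into (−180°, 180°]: 319.81° − 360° = -40.19°.
Negative ⇒ the second point lies to the west; separation 40.19°.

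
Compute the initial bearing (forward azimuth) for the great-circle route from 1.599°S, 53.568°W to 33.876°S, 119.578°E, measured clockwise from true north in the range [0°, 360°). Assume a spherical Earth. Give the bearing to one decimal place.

Δλ = 119.578 − -53.568 = 173.146°.
θ = atan2( sin Δλ · cos φ₂ , cos φ₁ · sin φ₂ − sin φ₁ · cos φ₂ · cos Δλ )
  = atan2(0.09908, -0.58018) = 170.309° → normalised to [0°, 360°): 170.309°.

170.3°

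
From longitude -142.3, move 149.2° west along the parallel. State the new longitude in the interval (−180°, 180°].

Start at -142.3°; shift −149.2° → -291.5°.
-291.5° lies outside (−180°, 180°]; add 360° → +68.5°.

+68.5°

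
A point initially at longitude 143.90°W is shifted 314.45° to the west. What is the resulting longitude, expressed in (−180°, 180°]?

98.35°W

Start at -143.90°; shift −314.45° → -458.35°.
-458.35° lies outside (−180°, 180°]; add 360° → -98.35°.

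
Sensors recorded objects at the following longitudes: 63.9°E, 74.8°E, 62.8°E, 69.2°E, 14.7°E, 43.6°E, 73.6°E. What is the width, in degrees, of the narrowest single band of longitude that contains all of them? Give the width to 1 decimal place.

Sort the longitudes: +14.7°, +43.6°, +62.8°, +63.9°, +69.2°, +73.6°, +74.8°.
Eastward gaps between consecutive values (wrapping around): 28.9°, 19.2°, 1.1°, 5.3°, 4.4°, 1.2°, 299.9°.
Largest gap = 299.9° ⇒ minimal covering band is its complement: 360° − 299.9° = 60.1°.
Band runs from +14.7° eastward to +74.8°.

60.1°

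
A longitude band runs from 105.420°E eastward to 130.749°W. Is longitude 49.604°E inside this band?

Band width going east from +105.420° to -130.749°: ((-130.749 − 105.420) mod 360) = 123.831°.
Offset of +49.604° east of the west edge: ((49.604 − 105.420) mod 360) = 304.184°.
304.184° > 123.831° ⇒ outside.

No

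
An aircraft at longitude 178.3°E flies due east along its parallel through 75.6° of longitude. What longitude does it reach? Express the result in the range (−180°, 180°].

Start at +178.3°; shift +75.6° → +253.9°.
+253.9° lies outside (−180°, 180°]; subtract 360° → -106.1°.

106.1°W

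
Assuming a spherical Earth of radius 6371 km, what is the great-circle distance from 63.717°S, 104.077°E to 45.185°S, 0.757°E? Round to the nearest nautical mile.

Δλ = 0.757 − 104.077 = -103.320°.
Δφ = -45.185 − -63.717 = 18.532°.
a = sin²(Δφ/2) + cos φ₁ · cos φ₂ · sin²(Δλ/2) = 0.217928.
c = 2·atan2(√a, √(1−a)) = 0.97140 rad → d = 6371·c ≈ 6188.79 km ≈ 3341.68 nmi.

3342 nmi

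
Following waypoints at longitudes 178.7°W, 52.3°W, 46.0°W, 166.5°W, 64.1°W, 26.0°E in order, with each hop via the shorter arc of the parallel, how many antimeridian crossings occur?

0

Leg 1: -178.7° → -52.3°, shortest Δλ = 126.4° (east) — does not cross 180°.
Leg 2: -52.3° → -46.0°, shortest Δλ = 6.3° (east) — does not cross 180°.
Leg 3: -46.0° → -166.5°, shortest Δλ = -120.5° (west) — does not cross 180°.
Leg 4: -166.5° → -64.1°, shortest Δλ = 102.4° (east) — does not cross 180°.
Leg 5: -64.1° → +26.0°, shortest Δλ = 90.1° (east) — does not cross 180°.
Total crossings: 0.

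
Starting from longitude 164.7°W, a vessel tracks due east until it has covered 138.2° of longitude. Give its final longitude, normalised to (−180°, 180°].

Start at -164.7°; shift +138.2° → -26.5°.
-26.5° already lies in (−180°, 180°].

26.5°W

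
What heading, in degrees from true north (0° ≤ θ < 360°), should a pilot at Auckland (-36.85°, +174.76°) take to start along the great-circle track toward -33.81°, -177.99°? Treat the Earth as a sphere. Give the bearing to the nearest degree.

65°

Δλ = -177.99 − 174.76 = -352.75°; wrapped into (−180°, 180°]: 7.25°.
θ = atan2( sin Δλ · cos φ₂ , cos φ₁ · sin φ₂ − sin φ₁ · cos φ₂ · cos Δλ )
  = atan2(0.10486, 0.04905) = 64.931° → normalised to [0°, 360°): 64.931°.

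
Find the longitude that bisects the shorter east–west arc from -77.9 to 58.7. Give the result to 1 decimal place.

-9.6°

Signed shortest Δλ from -77.9° to +58.7° is +136.6°.
Midpoint longitude = -77.9° + (+136.6°)/2 = -77.9° + 68.3° = -9.6°.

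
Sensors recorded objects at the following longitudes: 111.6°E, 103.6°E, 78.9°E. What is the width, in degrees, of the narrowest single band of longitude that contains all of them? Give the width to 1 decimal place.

Sort the longitudes: +78.9°, +103.6°, +111.6°.
Eastward gaps between consecutive values (wrapping around): 24.7°, 8.0°, 327.3°.
Largest gap = 327.3° ⇒ minimal covering band is its complement: 360° − 327.3° = 32.7°.
Band runs from +78.9° eastward to +111.6°.

32.7°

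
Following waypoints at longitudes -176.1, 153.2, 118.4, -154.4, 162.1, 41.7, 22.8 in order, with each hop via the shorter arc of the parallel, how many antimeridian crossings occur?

3

Leg 1: -176.1° → +153.2°, shortest Δλ = -30.7° (west) — crosses 180°.
Leg 2: +153.2° → +118.4°, shortest Δλ = -34.8° (west) — does not cross 180°.
Leg 3: +118.4° → -154.4°, shortest Δλ = 87.2° (east) — crosses 180°.
Leg 4: -154.4° → +162.1°, shortest Δλ = -43.5° (west) — crosses 180°.
Leg 5: +162.1° → +41.7°, shortest Δλ = -120.4° (west) — does not cross 180°.
Leg 6: +41.7° → +22.8°, shortest Δλ = -18.9° (west) — does not cross 180°.
Total crossings: 3.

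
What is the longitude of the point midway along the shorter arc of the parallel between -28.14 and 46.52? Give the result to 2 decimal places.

+9.19°

Signed shortest Δλ from -28.14° to +46.52° is +74.66°.
Midpoint longitude = -28.14° + (+74.66°)/2 = -28.14° + 37.33° = +9.19°.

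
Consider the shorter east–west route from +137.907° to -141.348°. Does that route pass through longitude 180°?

Yes

Naïve |-141.348 − 137.907| = 279.255° > 180°, so the shorter arc goes the other way round — across 180°.
Signed shortest Δλ = ((-141.348 − 137.907 + 180) mod 360) − 180 = 80.745°.
Going east by 80.745° from +137.907° passes through 180° before reaching -141.348°.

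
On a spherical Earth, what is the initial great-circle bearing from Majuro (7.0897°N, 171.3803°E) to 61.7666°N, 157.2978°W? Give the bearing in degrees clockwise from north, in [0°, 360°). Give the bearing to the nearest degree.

Δλ = -157.2978 − 171.3803 = -328.6781°; wrapped into (−180°, 180°]: 31.3219°.
θ = atan2( sin Δλ · cos φ₂ , cos φ₁ · sin φ₂ − sin φ₁ · cos φ₂ · cos Δλ )
  = atan2(0.24592, 0.82441) = 16.610° → normalised to [0°, 360°): 16.610°.

17°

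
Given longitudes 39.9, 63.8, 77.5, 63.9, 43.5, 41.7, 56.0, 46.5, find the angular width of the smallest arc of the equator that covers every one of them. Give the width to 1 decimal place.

37.6°

Sort the longitudes: +39.9°, +41.7°, +43.5°, +46.5°, +56.0°, +63.8°, +63.9°, +77.5°.
Eastward gaps between consecutive values (wrapping around): 1.8°, 1.8°, 3.0°, 9.5°, 7.8°, 0.1°, 13.6°, 322.4°.
Largest gap = 322.4° ⇒ minimal covering band is its complement: 360° − 322.4° = 37.6°.
Band runs from +39.9° eastward to +77.5°.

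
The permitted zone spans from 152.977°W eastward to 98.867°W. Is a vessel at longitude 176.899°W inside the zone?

Band width going east from -152.977° to -98.867°: ((-98.867 − -152.977) mod 360) = 54.110°.
Offset of -176.899° east of the west edge: ((-176.899 − -152.977) mod 360) = 336.078°.
336.078° > 54.110° ⇒ outside.

No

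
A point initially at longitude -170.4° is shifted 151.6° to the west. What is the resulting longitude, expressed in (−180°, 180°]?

+38.0°

Start at -170.4°; shift −151.6° → -322.0°.
-322.0° lies outside (−180°, 180°]; add 360° → +38.0°.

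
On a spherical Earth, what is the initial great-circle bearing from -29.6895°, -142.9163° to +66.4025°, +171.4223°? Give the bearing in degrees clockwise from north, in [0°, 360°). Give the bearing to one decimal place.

Δλ = 171.4223 − -142.9163 = 314.3386°; wrapped into (−180°, 180°]: -45.6614°.
θ = atan2( sin Δλ · cos φ₂ , cos φ₁ · sin φ₂ − sin φ₁ · cos φ₂ · cos Δλ )
  = atan2(-0.28631, 0.93465) = -17.031° → normalised to [0°, 360°): 342.969°.

343.0°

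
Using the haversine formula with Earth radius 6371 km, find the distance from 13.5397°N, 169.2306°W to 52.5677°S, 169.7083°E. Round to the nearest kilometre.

7623 km

Δλ = 169.7083 − -169.2306 = 338.9389°; wrapped into (−180°, 180°]: -21.0611°.
Δφ = -52.5677 − 13.5397 = -66.1074°.
a = sin²(Δφ/2) + cos φ₁ · cos φ₂ · sin²(Δλ/2) = 0.317226.
c = 2·atan2(√a, √(1−a)) = 1.19657 rad → d = 6371·c ≈ 7623.38 km.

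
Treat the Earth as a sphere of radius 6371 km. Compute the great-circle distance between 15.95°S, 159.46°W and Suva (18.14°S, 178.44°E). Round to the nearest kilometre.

Δλ = 178.44 − -159.46 = 337.90°; wrapped into (−180°, 180°]: -22.10°.
Δφ = -18.14 − -15.95 = -2.19°.
a = sin²(Δφ/2) + cos φ₁ · cos φ₂ · sin²(Δλ/2) = 0.033931.
c = 2·atan2(√a, √(1−a)) = 0.37052 rad → d = 6371·c ≈ 2360.61 km.

2361 km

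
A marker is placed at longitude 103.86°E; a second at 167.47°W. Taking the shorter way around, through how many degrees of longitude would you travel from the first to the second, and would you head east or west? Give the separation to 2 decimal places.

Raw difference: -167.47 − 103.86 = -271.33°.
Normalise into (−180°, 180°]: -271.33° + 360° = 88.67°.
Positive ⇒ the second point lies to the east; separation 88.67°.

88.67° east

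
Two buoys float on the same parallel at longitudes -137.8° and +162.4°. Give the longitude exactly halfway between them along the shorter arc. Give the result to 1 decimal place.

Signed shortest Δλ from -137.8° to +162.4° is -59.8°.
Midpoint longitude = -137.8° + (-59.8°)/2 = -137.8° − 29.9° = -167.7°.
(The naïve average (-137.8 + +162.4)/2 = 12.3° is on the wrong side of the globe.)

-167.7°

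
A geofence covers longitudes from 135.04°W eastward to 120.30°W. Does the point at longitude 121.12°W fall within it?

Yes

Band width going east from -135.04° to -120.30°: ((-120.30 − -135.04) mod 360) = 14.74°.
Offset of -121.12° east of the west edge: ((-121.12 − -135.04) mod 360) = 13.92°.
13.92° ≤ 14.74° ⇒ inside.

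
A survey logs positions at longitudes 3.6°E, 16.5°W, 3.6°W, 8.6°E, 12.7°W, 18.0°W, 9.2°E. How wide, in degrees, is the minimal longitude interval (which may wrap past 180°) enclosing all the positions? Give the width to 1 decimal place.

27.2°

Sort the longitudes: -18.0°, -16.5°, -12.7°, -3.6°, +3.6°, +8.6°, +9.2°.
Eastward gaps between consecutive values (wrapping around): 1.5°, 3.8°, 9.1°, 7.2°, 5.0°, 0.6°, 332.8°.
Largest gap = 332.8° ⇒ minimal covering band is its complement: 360° − 332.8° = 27.2°.
Band runs from -18.0° eastward to +9.2°.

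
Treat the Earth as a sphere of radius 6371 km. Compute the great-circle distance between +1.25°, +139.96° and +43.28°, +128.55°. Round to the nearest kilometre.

4809 km

Δλ = 128.55 − 139.96 = -11.41°.
Δφ = 43.28 − 1.25 = 42.03°.
a = sin²(Δφ/2) + cos φ₁ · cos φ₂ · sin²(Δλ/2) = 0.135795.
c = 2·atan2(√a, √(1−a)) = 0.75480 rad → d = 6371·c ≈ 4808.82 km.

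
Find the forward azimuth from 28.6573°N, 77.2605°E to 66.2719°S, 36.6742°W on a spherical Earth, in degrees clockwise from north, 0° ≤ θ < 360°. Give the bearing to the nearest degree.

Δλ = -36.6742 − 77.2605 = -113.9347°.
θ = atan2( sin Δλ · cos φ₂ , cos φ₁ · sin φ₂ − sin φ₁ · cos φ₂ · cos Δλ )
  = atan2(-0.36779, -0.72503) = -153.102° → normalised to [0°, 360°): 206.898°.

207°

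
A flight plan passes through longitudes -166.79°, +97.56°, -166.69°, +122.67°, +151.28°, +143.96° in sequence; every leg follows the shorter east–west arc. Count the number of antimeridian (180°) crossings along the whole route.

3

Leg 1: -166.79° → +97.56°, shortest Δλ = -95.65° (west) — crosses 180°.
Leg 2: +97.56° → -166.69°, shortest Δλ = 95.75° (east) — crosses 180°.
Leg 3: -166.69° → +122.67°, shortest Δλ = -70.64° (west) — crosses 180°.
Leg 4: +122.67° → +151.28°, shortest Δλ = 28.61° (east) — does not cross 180°.
Leg 5: +151.28° → +143.96°, shortest Δλ = -7.32° (west) — does not cross 180°.
Total crossings: 3.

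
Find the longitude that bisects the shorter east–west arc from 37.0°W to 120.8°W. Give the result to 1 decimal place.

Signed shortest Δλ from -37.0° to -120.8° is -83.8°.
Midpoint longitude = -37.0° + (-83.8°)/2 = -37.0° − 41.9° = -78.9°.

78.9°W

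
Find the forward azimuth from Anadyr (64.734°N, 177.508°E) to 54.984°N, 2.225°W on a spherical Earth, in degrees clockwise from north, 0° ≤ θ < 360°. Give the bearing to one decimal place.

Δλ = -2.225 − 177.508 = -179.733°.
θ = atan2( sin Δλ · cos φ₂ , cos φ₁ · sin φ₂ − sin φ₁ · cos φ₂ · cos Δλ )
  = atan2(-0.00267, 0.86847) = -0.176° → normalised to [0°, 360°): 359.824°.

359.8°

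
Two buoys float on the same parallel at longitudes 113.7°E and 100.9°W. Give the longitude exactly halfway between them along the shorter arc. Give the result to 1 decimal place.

Signed shortest Δλ from +113.7° to -100.9° is +145.4°.
Midpoint longitude = +113.7° + (+145.4°)/2 = +113.7° + 72.7° = +186.4°.
Normalise into (−180°, 180°]: -173.6°.
(The naïve average (+113.7 + -100.9)/2 = 6.4° is on the wrong side of the globe.)

173.6°W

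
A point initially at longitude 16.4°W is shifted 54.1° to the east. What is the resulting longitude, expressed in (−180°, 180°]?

Start at -16.4°; shift +54.1° → +37.7°.
+37.7° already lies in (−180°, 180°].

37.7°E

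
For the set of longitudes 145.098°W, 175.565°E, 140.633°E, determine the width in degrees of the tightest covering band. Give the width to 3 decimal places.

74.269°

Sort the longitudes: -145.098°, +140.633°, +175.565°.
Eastward gaps between consecutive values (wrapping around): 285.731°, 34.932°, 39.337°.
Largest gap = 285.731° ⇒ minimal covering band is its complement: 360° − 285.731° = 74.269°.
Band runs from +140.633° eastward to -145.098°, crossing the antimeridian.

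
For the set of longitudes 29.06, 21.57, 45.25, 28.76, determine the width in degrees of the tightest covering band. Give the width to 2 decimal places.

23.68°

Sort the longitudes: +21.57°, +28.76°, +29.06°, +45.25°.
Eastward gaps between consecutive values (wrapping around): 7.19°, 0.30°, 16.19°, 336.32°.
Largest gap = 336.32° ⇒ minimal covering band is its complement: 360° − 336.32° = 23.68°.
Band runs from +21.57° eastward to +45.25°.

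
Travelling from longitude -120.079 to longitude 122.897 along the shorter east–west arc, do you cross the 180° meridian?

Naïve |122.897 − -120.079| = 242.976° > 180°, so the shorter arc goes the other way round — across 180°.
Signed shortest Δλ = ((122.897 − -120.079 + 180) mod 360) − 180 = -117.024°.
Going west by 117.024° from -120.079° passes through 180° before reaching +122.897°.

Yes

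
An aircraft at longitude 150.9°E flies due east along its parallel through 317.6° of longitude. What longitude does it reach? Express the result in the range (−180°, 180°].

108.5°E

Start at +150.9°; shift +317.6° → +468.5°.
+468.5° lies outside (−180°, 180°]; subtract 360° → +108.5°.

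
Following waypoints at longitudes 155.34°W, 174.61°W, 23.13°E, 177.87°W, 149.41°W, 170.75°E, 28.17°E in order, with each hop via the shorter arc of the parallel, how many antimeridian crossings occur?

Leg 1: -155.34° → -174.61°, shortest Δλ = -19.27° (west) — does not cross 180°.
Leg 2: -174.61° → +23.13°, shortest Δλ = -162.26° (west) — crosses 180°.
Leg 3: +23.13° → -177.87°, shortest Δλ = 159.0° (east) — crosses 180°.
Leg 4: -177.87° → -149.41°, shortest Δλ = 28.46° (east) — does not cross 180°.
Leg 5: -149.41° → +170.75°, shortest Δλ = -39.84° (west) — crosses 180°.
Leg 6: +170.75° → +28.17°, shortest Δλ = -142.58° (west) — does not cross 180°.
Total crossings: 3.

3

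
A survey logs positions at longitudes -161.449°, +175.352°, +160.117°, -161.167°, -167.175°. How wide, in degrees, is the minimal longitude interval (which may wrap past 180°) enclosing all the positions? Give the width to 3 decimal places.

Sort the longitudes: -167.175°, -161.449°, -161.167°, +160.117°, +175.352°.
Eastward gaps between consecutive values (wrapping around): 5.726°, 0.282°, 321.284°, 15.235°, 17.473°.
Largest gap = 321.284° ⇒ minimal covering band is its complement: 360° − 321.284° = 38.716°.
Band runs from +160.117° eastward to -161.167°, crossing the antimeridian.

38.716°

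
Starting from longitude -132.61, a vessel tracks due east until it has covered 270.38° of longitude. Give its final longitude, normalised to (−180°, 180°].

Start at -132.61°; shift +270.38° → +137.77°.
+137.77° already lies in (−180°, 180°].

+137.77°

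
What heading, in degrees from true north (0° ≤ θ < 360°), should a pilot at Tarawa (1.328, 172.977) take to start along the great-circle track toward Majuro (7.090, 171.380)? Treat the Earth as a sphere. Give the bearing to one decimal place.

Δλ = 171.380 − 172.977 = -1.597°.
θ = atan2( sin Δλ · cos φ₂ , cos φ₁ · sin φ₂ − sin φ₁ · cos φ₂ · cos Δλ )
  = atan2(-0.02766, 0.10041) = -15.400° → normalised to [0°, 360°): 344.600°.

344.6°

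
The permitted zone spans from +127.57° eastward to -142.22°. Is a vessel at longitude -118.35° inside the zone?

No

Band width going east from +127.57° to -142.22°: ((-142.22 − 127.57) mod 360) = 90.21°.
Offset of -118.35° east of the west edge: ((-118.35 − 127.57) mod 360) = 114.08°.
114.08° > 90.21° ⇒ outside.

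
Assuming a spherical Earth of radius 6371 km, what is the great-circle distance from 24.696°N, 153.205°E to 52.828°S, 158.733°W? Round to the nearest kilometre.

9791 km

Δλ = -158.733 − 153.205 = -311.938°; wrapped into (−180°, 180°]: 48.062°.
Δφ = -52.828 − 24.696 = -77.524°.
a = sin²(Δφ/2) + cos φ₁ · cos φ₂ · sin²(Δλ/2) = 0.483020.
c = 2·atan2(√a, √(1−a)) = 1.53683 rad → d = 6371·c ≈ 9791.15 km.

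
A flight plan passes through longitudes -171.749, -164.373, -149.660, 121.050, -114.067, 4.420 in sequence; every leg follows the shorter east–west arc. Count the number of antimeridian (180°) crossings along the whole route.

2

Leg 1: -171.749° → -164.373°, shortest Δλ = 7.376° (east) — does not cross 180°.
Leg 2: -164.373° → -149.660°, shortest Δλ = 14.713° (east) — does not cross 180°.
Leg 3: -149.660° → +121.050°, shortest Δλ = -89.29° (west) — crosses 180°.
Leg 4: +121.050° → -114.067°, shortest Δλ = 124.883° (east) — crosses 180°.
Leg 5: -114.067° → +4.420°, shortest Δλ = 118.487° (east) — does not cross 180°.
Total crossings: 2.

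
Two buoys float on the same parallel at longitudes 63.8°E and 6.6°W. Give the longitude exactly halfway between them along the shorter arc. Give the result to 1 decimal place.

Signed shortest Δλ from +63.8° to -6.6° is -70.4°.
Midpoint longitude = +63.8° + (-70.4°)/2 = +63.8° − 35.2° = +28.6°.

28.6°E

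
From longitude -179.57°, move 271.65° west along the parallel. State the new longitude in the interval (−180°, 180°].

-91.22°

Start at -179.57°; shift −271.65° → -451.22°.
-451.22° lies outside (−180°, 180°]; add 360° → -91.22°.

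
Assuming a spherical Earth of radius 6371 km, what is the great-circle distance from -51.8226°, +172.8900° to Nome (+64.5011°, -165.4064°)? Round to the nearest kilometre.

13069 km

Δλ = -165.4064 − 172.8900 = -338.2964°; wrapped into (−180°, 180°]: 21.7036°.
Δφ = 64.5011 − -51.8226 = 116.3237°.
a = sin²(Δφ/2) + cos φ₁ · cos φ₂ · sin²(Δλ/2) = 0.731153.
c = 2·atan2(√a, √(1−a)) = 2.05139 rad → d = 6371·c ≈ 13069.40 km.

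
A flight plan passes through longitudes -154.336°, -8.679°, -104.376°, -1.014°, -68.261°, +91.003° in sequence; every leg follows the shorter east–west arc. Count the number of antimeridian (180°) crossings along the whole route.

0

Leg 1: -154.336° → -8.679°, shortest Δλ = 145.657° (east) — does not cross 180°.
Leg 2: -8.679° → -104.376°, shortest Δλ = -95.697° (west) — does not cross 180°.
Leg 3: -104.376° → -1.014°, shortest Δλ = 103.362° (east) — does not cross 180°.
Leg 4: -1.014° → -68.261°, shortest Δλ = -67.247° (west) — does not cross 180°.
Leg 5: -68.261° → +91.003°, shortest Δλ = 159.264° (east) — does not cross 180°.
Total crossings: 0.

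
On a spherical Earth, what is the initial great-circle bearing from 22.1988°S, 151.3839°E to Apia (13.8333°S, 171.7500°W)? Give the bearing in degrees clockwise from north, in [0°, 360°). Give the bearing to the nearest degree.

Δλ = -171.7500 − 151.3839 = -323.1339°; wrapped into (−180°, 180°]: 36.8661°.
θ = atan2( sin Δλ · cos φ₂ , cos φ₁ · sin φ₂ − sin φ₁ · cos φ₂ · cos Δλ )
  = atan2(0.58255, 0.07213) = 82.942° → normalised to [0°, 360°): 82.942°.

83°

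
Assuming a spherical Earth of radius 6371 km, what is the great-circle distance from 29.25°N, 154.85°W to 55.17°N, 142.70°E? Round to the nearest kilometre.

5652 km

Δλ = 142.70 − -154.85 = 297.55°; wrapped into (−180°, 180°]: -62.45°.
Δφ = 55.17 − 29.25 = 25.92°.
a = sin²(Δφ/2) + cos φ₁ · cos φ₂ · sin²(Δλ/2) = 0.184215.
c = 2·atan2(√a, √(1−a)) = 0.88722 rad → d = 6371·c ≈ 5652.48 km.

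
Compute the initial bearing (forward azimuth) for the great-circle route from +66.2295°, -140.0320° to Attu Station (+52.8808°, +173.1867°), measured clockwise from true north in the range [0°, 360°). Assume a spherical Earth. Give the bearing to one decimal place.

Δλ = 173.1867 − -140.0320 = 313.2187°; wrapped into (−180°, 180°]: -46.7813°.
θ = atan2( sin Δλ · cos φ₂ , cos φ₁ · sin φ₂ − sin φ₁ · cos φ₂ · cos Δλ )
  = atan2(-0.43978, -0.05679) = -97.358° → normalised to [0°, 360°): 262.642°.

262.6°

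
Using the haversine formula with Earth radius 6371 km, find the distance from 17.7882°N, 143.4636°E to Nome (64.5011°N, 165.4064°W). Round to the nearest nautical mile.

3470 nmi

Δλ = -165.4064 − 143.4636 = -308.8700°; wrapped into (−180°, 180°]: 51.1300°.
Δφ = 64.5011 − 17.7882 = 46.7129°.
a = sin²(Δφ/2) + cos φ₁ · cos φ₂ · sin²(Δλ/2) = 0.233508.
c = 2·atan2(√a, √(1−a)) = 1.00867 rad → d = 6371·c ≈ 6426.25 km ≈ 3469.90 nmi.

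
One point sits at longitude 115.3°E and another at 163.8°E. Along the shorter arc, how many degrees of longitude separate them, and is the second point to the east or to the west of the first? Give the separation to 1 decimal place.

48.5° east

Raw difference: 163.8 − 115.3 = 48.5°.
Normalise into (−180°, 180°]: 48.5° stays 48.5°.
Positive ⇒ the second point lies to the east; separation 48.5°.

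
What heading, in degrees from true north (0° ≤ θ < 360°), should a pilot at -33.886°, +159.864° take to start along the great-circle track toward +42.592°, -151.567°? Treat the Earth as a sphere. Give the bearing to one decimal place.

Δλ = -151.567 − 159.864 = -311.431°; wrapped into (−180°, 180°]: 48.569°.
θ = atan2( sin Δλ · cos φ₂ , cos φ₁ · sin φ₂ − sin φ₁ · cos φ₂ · cos Δλ )
  = atan2(0.55196, 0.83343) = 33.516° → normalised to [0°, 360°): 33.516°.

33.5°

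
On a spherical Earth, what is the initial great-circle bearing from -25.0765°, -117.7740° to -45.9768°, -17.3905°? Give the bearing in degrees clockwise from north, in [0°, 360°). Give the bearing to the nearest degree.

Δλ = -17.3905 − -117.7740 = 100.3835°.
θ = atan2( sin Δλ · cos φ₂ , cos φ₁ · sin φ₂ − sin φ₁ · cos φ₂ · cos Δλ )
  = atan2(0.68357, -0.70437) = 135.859° → normalised to [0°, 360°): 135.859°.

136°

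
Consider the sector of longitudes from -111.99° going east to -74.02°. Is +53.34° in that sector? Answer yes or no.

No

Band width going east from -111.99° to -74.02°: ((-74.02 − -111.99) mod 360) = 37.97°.
Offset of +53.34° east of the west edge: ((53.34 − -111.99) mod 360) = 165.33°.
165.33° > 37.97° ⇒ outside.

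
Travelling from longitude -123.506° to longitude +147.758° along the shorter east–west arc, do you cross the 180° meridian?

Yes

Naïve |147.758 − -123.506| = 271.264° > 180°, so the shorter arc goes the other way round — across 180°.
Signed shortest Δλ = ((147.758 − -123.506 + 180) mod 360) − 180 = -88.736°.
Going west by 88.736° from -123.506° passes through 180° before reaching +147.758°.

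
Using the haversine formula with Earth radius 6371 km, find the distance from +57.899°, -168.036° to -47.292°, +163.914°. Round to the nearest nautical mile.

6468 nmi

Δλ = 163.914 − -168.036 = 331.950°; wrapped into (−180°, 180°]: -28.050°.
Δφ = -47.292 − 57.899 = -105.191°.
a = sin²(Δφ/2) + cos φ₁ · cos φ₂ · sin²(Δλ/2) = 0.652188.
c = 2·atan2(√a, √(1−a)) = 1.88008 rad → d = 6371·c ≈ 11977.98 km ≈ 6467.59 nmi.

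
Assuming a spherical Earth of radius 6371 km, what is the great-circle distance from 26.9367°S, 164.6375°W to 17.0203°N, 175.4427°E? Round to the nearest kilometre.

Δλ = 175.4427 − -164.6375 = 340.0802°; wrapped into (−180°, 180°]: -19.9198°.
Δφ = 17.0203 − -26.9367 = 43.9570°.
a = sin²(Δφ/2) + cos φ₁ · cos φ₂ · sin²(Δλ/2) = 0.165571.
c = 2·atan2(√a, √(1−a)) = 0.83812 rad → d = 6371·c ≈ 5339.69 km.

5340 km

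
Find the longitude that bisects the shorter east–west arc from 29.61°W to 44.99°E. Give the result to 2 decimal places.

Signed shortest Δλ from -29.61° to +44.99° is +74.60°.
Midpoint longitude = -29.61° + (+74.60°)/2 = -29.61° + 37.30° = +7.69°.

7.69°E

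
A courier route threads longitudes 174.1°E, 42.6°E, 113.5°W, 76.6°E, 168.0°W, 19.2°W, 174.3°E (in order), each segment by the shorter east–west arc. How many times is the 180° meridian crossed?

3

Leg 1: +174.1° → +42.6°, shortest Δλ = -131.5° (west) — does not cross 180°.
Leg 2: +42.6° → -113.5°, shortest Δλ = -156.1° (west) — does not cross 180°.
Leg 3: -113.5° → +76.6°, shortest Δλ = -169.9° (west) — crosses 180°.
Leg 4: +76.6° → -168.0°, shortest Δλ = 115.4° (east) — crosses 180°.
Leg 5: -168.0° → -19.2°, shortest Δλ = 148.8° (east) — does not cross 180°.
Leg 6: -19.2° → +174.3°, shortest Δλ = -166.5° (west) — crosses 180°.
Total crossings: 3.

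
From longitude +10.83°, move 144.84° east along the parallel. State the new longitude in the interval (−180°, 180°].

Start at +10.83°; shift +144.84° → +155.67°.
+155.67° already lies in (−180°, 180°].

+155.67°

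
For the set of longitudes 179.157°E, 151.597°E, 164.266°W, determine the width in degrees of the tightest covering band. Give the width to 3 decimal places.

44.137°

Sort the longitudes: -164.266°, +151.597°, +179.157°.
Eastward gaps between consecutive values (wrapping around): 315.863°, 27.560°, 16.577°.
Largest gap = 315.863° ⇒ minimal covering band is its complement: 360° − 315.863° = 44.137°.
Band runs from +151.597° eastward to -164.266°, crossing the antimeridian.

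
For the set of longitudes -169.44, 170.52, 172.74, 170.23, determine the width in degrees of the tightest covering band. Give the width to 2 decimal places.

Sort the longitudes: -169.44°, +170.23°, +170.52°, +172.74°.
Eastward gaps between consecutive values (wrapping around): 339.67°, 0.29°, 2.22°, 17.82°.
Largest gap = 339.67° ⇒ minimal covering band is its complement: 360° − 339.67° = 20.33°.
Band runs from +170.23° eastward to -169.44°, crossing the antimeridian.

20.33°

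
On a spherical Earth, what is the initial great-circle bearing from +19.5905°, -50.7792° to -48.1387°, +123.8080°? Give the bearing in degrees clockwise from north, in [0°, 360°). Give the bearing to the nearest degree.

173°

Δλ = 123.8080 − -50.7792 = 174.5872°.
θ = atan2( sin Δλ · cos φ₂ , cos φ₁ · sin φ₂ − sin φ₁ · cos φ₂ · cos Δλ )
  = atan2(0.06295, -0.47890) = 172.512° → normalised to [0°, 360°): 172.512°.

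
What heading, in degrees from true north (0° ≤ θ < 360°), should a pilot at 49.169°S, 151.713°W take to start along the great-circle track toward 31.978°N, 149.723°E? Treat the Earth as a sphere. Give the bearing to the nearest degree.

Δλ = 149.723 − -151.713 = 301.436°; wrapped into (−180°, 180°]: -58.564°.
θ = atan2( sin Δλ · cos φ₂ , cos φ₁ · sin φ₂ − sin φ₁ · cos φ₂ · cos Δλ )
  = atan2(-0.72375, 0.68100) = -46.743° → normalised to [0°, 360°): 313.257°.

313°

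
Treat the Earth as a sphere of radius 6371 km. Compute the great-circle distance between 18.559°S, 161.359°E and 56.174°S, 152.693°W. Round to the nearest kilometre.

Δλ = -152.693 − 161.359 = -314.052°; wrapped into (−180°, 180°]: 45.948°.
Δφ = -56.174 − -18.559 = -37.615°.
a = sin²(Δφ/2) + cos φ₁ · cos φ₂ · sin²(Δλ/2) = 0.184331.
c = 2·atan2(√a, √(1−a)) = 0.88752 rad → d = 6371·c ≈ 5654.38 km.

5654 km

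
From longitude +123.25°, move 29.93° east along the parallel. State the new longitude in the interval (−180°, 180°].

Start at +123.25°; shift +29.93° → +153.18°.
+153.18° already lies in (−180°, 180°].

+153.18°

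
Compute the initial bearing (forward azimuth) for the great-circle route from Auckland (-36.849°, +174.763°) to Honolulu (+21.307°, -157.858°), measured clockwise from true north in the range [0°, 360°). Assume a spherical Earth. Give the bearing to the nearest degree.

Δλ = -157.858 − 174.763 = -332.621°; wrapped into (−180°, 180°]: 27.379°.
θ = atan2( sin Δλ · cos φ₂ , cos φ₁ · sin φ₂ − sin φ₁ · cos φ₂ · cos Δλ )
  = atan2(0.42844, 0.78690) = 28.567° → normalised to [0°, 360°): 28.567°.

29°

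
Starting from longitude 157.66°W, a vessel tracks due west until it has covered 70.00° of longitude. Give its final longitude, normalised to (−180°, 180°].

132.34°E

Start at -157.66°; shift −70.00° → -227.66°.
-227.66° lies outside (−180°, 180°]; add 360° → +132.34°.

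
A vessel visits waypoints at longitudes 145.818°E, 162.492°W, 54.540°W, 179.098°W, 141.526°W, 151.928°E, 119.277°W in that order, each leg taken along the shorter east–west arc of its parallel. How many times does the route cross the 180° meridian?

Leg 1: +145.818° → -162.492°, shortest Δλ = 51.69° (east) — crosses 180°.
Leg 2: -162.492° → -54.540°, shortest Δλ = 107.952° (east) — does not cross 180°.
Leg 3: -54.540° → -179.098°, shortest Δλ = -124.558° (west) — does not cross 180°.
Leg 4: -179.098° → -141.526°, shortest Δλ = 37.572° (east) — does not cross 180°.
Leg 5: -141.526° → +151.928°, shortest Δλ = -66.546° (west) — crosses 180°.
Leg 6: +151.928° → -119.277°, shortest Δλ = 88.795° (east) — crosses 180°.
Total crossings: 3.

3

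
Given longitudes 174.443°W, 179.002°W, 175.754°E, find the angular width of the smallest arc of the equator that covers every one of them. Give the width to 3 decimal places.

Sort the longitudes: -179.002°, -174.443°, +175.754°.
Eastward gaps between consecutive values (wrapping around): 4.559°, 350.197°, 5.244°.
Largest gap = 350.197° ⇒ minimal covering band is its complement: 360° − 350.197° = 9.803°.
Band runs from +175.754° eastward to -174.443°, crossing the antimeridian.

9.803°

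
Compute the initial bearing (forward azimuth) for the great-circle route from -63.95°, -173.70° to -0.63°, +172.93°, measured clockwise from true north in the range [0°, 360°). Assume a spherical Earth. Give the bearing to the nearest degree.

345°

Δλ = 172.93 − -173.70 = 346.63°; wrapped into (−180°, 180°]: -13.37°.
θ = atan2( sin Δλ · cos φ₂ , cos φ₁ · sin φ₂ − sin φ₁ · cos φ₂ · cos Δλ )
  = atan2(-0.23122, 0.86918) = -14.897° → normalised to [0°, 360°): 345.103°.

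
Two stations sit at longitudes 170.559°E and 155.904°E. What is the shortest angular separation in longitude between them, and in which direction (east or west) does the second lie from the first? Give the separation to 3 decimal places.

14.655° west

Raw difference: 155.904 − 170.559 = -14.655°.
Normalise into (−180°, 180°]: -14.655° stays -14.655°.
Negative ⇒ the second point lies to the west; separation 14.655°.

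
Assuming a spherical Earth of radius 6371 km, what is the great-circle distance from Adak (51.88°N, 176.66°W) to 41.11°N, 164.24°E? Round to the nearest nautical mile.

1015 nmi

Δλ = 164.24 − -176.66 = 340.90°; wrapped into (−180°, 180°]: -19.10°.
Δφ = 41.11 − 51.88 = -10.77°.
a = sin²(Δφ/2) + cos φ₁ · cos φ₂ · sin²(Δλ/2) = 0.021610.
c = 2·atan2(√a, √(1−a)) = 0.29508 rad → d = 6371·c ≈ 1879.92 km ≈ 1015.08 nmi.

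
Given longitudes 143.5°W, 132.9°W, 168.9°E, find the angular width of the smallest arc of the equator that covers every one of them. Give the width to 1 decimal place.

Sort the longitudes: -143.5°, -132.9°, +168.9°.
Eastward gaps between consecutive values (wrapping around): 10.6°, 301.8°, 47.6°.
Largest gap = 301.8° ⇒ minimal covering band is its complement: 360° − 301.8° = 58.2°.
Band runs from +168.9° eastward to -132.9°, crossing the antimeridian.

58.2°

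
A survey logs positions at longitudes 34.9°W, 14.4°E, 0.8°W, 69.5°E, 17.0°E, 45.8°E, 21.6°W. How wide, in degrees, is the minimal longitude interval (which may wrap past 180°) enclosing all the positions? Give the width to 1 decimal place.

104.4°

Sort the longitudes: -34.9°, -21.6°, -0.8°, +14.4°, +17.0°, +45.8°, +69.5°.
Eastward gaps between consecutive values (wrapping around): 13.3°, 20.8°, 15.2°, 2.6°, 28.8°, 23.7°, 255.6°.
Largest gap = 255.6° ⇒ minimal covering band is its complement: 360° − 255.6° = 104.4°.
Band runs from -34.9° eastward to +69.5°.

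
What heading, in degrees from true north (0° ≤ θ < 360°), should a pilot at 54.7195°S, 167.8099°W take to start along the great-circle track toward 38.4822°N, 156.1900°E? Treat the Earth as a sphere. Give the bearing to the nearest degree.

Δλ = 156.1900 − -167.8099 = 323.9999°; wrapped into (−180°, 180°]: -36.0001°.
θ = atan2( sin Δλ · cos φ₂ , cos φ₁ · sin φ₂ − sin φ₁ · cos φ₂ · cos Δλ )
  = atan2(-0.46012, 0.87640) = -27.700° → normalised to [0°, 360°): 332.300°.

332°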